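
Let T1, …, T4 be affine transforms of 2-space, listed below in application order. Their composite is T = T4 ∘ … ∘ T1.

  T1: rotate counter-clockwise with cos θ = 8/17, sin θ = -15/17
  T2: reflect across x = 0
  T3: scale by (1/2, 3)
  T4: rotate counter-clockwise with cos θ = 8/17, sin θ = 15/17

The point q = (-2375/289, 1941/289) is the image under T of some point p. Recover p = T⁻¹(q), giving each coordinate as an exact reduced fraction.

p = (-5, -2)

T1 = [8/17 15/17 0; -15/17 8/17 0; 0 0 1]
T2·T1 = [-8/17 -15/17 0; -15/17 8/17 0; 0 0 1]
T3·…·T1 = [-4/17 -15/34 0; -45/17 24/17 0; 0 0 1]
T4·…·T1 = [643/289 -420/289 0; -420/289 159/578 0; 0 0 1]
det M = -3/2; M⁻¹ = [-53/289 -280/289 0; -280/289 -1286/867 0; 0 0 1]
M⁻¹ · (-2375/289, 1941/289)ᵀ = (-5, -2)ᵀ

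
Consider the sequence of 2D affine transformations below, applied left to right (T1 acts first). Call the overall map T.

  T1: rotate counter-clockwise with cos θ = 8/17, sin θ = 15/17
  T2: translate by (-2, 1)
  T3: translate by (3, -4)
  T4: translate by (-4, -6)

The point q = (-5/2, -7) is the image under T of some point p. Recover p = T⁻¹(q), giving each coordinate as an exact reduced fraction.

T1 = [8/17 -15/17 0; 15/17 8/17 0; 0 0 1]
T2·T1 = [8/17 -15/17 -2; 15/17 8/17 1; 0 0 1]
T3·…·T1 = [8/17 -15/17 1; 15/17 8/17 -3; 0 0 1]
T4·…·T1 = [8/17 -15/17 -3; 15/17 8/17 -9; 0 0 1]
det M = 1; M⁻¹ = [8/17 15/17 159/17; -15/17 8/17 27/17; 0 0 1]
M⁻¹ · (-5/2, -7)ᵀ = (2, 1/2)ᵀ

p = (2, 1/2)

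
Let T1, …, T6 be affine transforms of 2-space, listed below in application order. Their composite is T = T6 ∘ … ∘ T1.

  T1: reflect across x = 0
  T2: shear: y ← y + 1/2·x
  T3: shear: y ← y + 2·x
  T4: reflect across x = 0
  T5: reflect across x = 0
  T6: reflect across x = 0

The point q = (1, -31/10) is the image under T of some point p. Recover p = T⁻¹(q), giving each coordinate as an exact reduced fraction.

T1 = [-1 0 0; 0 1 0; 0 0 1]
T2·T1 = [-1 0 0; -1/2 1 0; 0 0 1]
T3·…·T1 = [-1 0 0; -5/2 1 0; 0 0 1]
T4·…·T1 = [1 0 0; -5/2 1 0; 0 0 1]
T5·…·T1 = [-1 0 0; -5/2 1 0; 0 0 1]
T6·…·T1 = [1 0 0; -5/2 1 0; 0 0 1]
det M = 1; M⁻¹ = [1 0 0; 5/2 1 0; 0 0 1]
M⁻¹ · (1, -31/10)ᵀ = (1, -3/5)ᵀ

p = (1, -3/5)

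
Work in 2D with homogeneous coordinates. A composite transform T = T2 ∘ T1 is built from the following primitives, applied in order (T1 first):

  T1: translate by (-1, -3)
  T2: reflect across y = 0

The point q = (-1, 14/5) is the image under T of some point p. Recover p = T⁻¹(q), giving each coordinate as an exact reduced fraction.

p = (0, 1/5)

T1 = [1 0 -1; 0 1 -3; 0 0 1]
T2·T1 = [1 0 -1; 0 -1 3; 0 0 1]
det M = -1; M⁻¹ = [1 0 1; 0 -1 3; 0 0 1]
M⁻¹ · (-1, 14/5)ᵀ = (0, 1/5)ᵀ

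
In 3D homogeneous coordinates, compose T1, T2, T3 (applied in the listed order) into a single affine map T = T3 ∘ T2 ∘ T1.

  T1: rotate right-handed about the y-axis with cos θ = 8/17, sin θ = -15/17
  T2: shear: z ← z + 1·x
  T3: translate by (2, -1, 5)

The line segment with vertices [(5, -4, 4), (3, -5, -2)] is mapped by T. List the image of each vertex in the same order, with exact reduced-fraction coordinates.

image vertices: (14/17, -5, 172/17), (88/17, -6, 168/17)

T1 rotate right-handed about the y-axis with cos θ = 8/17, sin θ = -15/17: (5, -4, 4) → (-20/17, -4, 107/17); (3, -5, -2) → (54/17, -5, 29/17)
T2 shear: z ← z + 1·x: (-20/17, -4, 107/17) → (-20/17, -4, 87/17); (54/17, -5, 29/17) → (54/17, -5, 83/17)
T3 translate by (2, -1, 5): (-20/17, -4, 87/17) → (14/17, -5, 172/17); (54/17, -5, 83/17) → (88/17, -6, 168/17)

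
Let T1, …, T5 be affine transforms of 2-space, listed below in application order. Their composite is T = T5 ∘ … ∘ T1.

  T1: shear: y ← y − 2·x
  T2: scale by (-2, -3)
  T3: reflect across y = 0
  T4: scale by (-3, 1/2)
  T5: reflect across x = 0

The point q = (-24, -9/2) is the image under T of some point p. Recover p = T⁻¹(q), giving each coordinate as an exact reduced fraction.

p = (4, 5)

T1 = [1 0 0; -2 1 0; 0 0 1]
T2·T1 = [-2 0 0; 6 -3 0; 0 0 1]
T3·…·T1 = [-2 0 0; -6 3 0; 0 0 1]
T4·…·T1 = [6 0 0; -3 3/2 0; 0 0 1]
T5·…·T1 = [-6 0 0; -3 3/2 0; 0 0 1]
det M = -9; M⁻¹ = [-1/6 0 0; -1/3 2/3 0; 0 0 1]
M⁻¹ · (-24, -9/2)ᵀ = (4, 5)ᵀ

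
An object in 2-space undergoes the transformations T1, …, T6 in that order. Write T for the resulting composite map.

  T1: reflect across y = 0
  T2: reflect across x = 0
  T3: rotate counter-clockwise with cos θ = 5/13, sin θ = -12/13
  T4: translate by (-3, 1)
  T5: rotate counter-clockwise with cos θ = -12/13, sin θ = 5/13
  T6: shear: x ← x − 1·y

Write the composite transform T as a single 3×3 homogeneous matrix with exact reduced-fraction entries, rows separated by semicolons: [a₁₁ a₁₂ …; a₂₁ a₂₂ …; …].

T = [1 1 58/13; -1 0 -27/13; 0 0 1]

T1 = [1 0 0; 0 -1 0; 0 0 1]
T2·T1 = [-1 0 0; 0 -1 0; 0 0 1]
T3·…·T1 = [-5/13 -12/13 0; 12/13 -5/13 0; 0 0 1]
T4·…·T1 = [-5/13 -12/13 -3; 12/13 -5/13 1; 0 0 1]
T5·…·T1 = [0 1 31/13; -1 0 -27/13; 0 0 1]
T6·…·T1 = [1 1 58/13; -1 0 -27/13; 0 0 1]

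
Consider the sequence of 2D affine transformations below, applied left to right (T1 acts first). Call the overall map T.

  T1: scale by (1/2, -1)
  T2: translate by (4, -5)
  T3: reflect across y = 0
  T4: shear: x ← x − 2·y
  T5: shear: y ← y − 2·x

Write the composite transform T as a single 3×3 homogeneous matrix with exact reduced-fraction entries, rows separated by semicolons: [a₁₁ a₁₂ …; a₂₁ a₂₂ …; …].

T = [1/2 -2 -6; -1 5 17; 0 0 1]

T1 = [1/2 0 0; 0 -1 0; 0 0 1]
T2·T1 = [1/2 0 4; 0 -1 -5; 0 0 1]
T3·…·T1 = [1/2 0 4; 0 1 5; 0 0 1]
T4·…·T1 = [1/2 -2 -6; 0 1 5; 0 0 1]
T5·…·T1 = [1/2 -2 -6; -1 5 17; 0 0 1]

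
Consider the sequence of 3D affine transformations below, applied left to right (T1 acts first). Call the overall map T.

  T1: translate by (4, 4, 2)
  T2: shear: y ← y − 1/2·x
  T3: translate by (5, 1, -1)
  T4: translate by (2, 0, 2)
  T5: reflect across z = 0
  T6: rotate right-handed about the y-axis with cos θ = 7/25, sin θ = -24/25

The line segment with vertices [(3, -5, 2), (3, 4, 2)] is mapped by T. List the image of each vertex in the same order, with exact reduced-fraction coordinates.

T1 translate by (4, 4, 2): (3, -5, 2) → (7, -1, 4); (3, 4, 2) → (7, 8, 4)
T2 shear: y ← y − 1/2·x: (7, -1, 4) → (7, -9/2, 4); (7, 8, 4) → (7, 9/2, 4)
T3 translate by (5, 1, -1): (7, -9/2, 4) → (12, -7/2, 3); (7, 9/2, 4) → (12, 11/2, 3)
T4 translate by (2, 0, 2): (12, -7/2, 3) → (14, -7/2, 5); (12, 11/2, 3) → (14, 11/2, 5)
T5 reflect across z = 0: (14, -7/2, 5) → (14, -7/2, -5); (14, 11/2, 5) → (14, 11/2, -5)
T6 rotate right-handed about the y-axis with cos θ = 7/25, sin θ = -24/25: (14, -7/2, -5) → (218/25, -7/2, 301/25); (14, 11/2, -5) → (218/25, 11/2, 301/25)

image vertices: (218/25, -7/2, 301/25), (218/25, 11/2, 301/25)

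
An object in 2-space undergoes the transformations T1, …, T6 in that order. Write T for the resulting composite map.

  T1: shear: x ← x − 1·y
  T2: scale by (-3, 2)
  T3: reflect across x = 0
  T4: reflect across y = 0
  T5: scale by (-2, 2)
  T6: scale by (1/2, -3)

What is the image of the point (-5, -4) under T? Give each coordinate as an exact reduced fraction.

T1 shear: x ← x − 1·y: (-5, -4) → (-1, -4)
T2 scale by (-3, 2): (-1, -4) → (3, -8)
T3 reflect across x = 0: (3, -8) → (-3, -8)
T4 reflect across y = 0: (-3, -8) → (-3, 8)
T5 scale by (-2, 2): (-3, 8) → (6, 16)
T6 scale by (1/2, -3): (6, 16) → (3, -48)

T(p) = (3, -48)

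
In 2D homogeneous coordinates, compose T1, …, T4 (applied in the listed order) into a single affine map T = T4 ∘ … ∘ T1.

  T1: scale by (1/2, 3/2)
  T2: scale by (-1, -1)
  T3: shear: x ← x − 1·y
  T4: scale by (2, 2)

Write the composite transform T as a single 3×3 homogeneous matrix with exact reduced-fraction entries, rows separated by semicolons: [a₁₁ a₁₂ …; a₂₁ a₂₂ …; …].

T = [-1 3 0; 0 -3 0; 0 0 1]

T1 = [1/2 0 0; 0 3/2 0; 0 0 1]
T2·T1 = [-1/2 0 0; 0 -3/2 0; 0 0 1]
T3·…·T1 = [-1/2 3/2 0; 0 -3/2 0; 0 0 1]
T4·…·T1 = [-1 3 0; 0 -3 0; 0 0 1]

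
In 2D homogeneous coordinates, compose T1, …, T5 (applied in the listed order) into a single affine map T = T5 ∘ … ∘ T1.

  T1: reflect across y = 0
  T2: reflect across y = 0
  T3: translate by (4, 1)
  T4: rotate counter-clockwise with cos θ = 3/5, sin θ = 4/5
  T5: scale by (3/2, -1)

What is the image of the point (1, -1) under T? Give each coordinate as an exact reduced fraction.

T1 reflect across y = 0: (1, -1) → (1, 1)
T2 reflect across y = 0: (1, 1) → (1, -1)
T3 translate by (4, 1): (1, -1) → (5, 0)
T4 rotate counter-clockwise with cos θ = 3/5, sin θ = 4/5: (5, 0) → (3, 4)
T5 scale by (3/2, -1): (3, 4) → (9/2, -4)

T(p) = (9/2, -4)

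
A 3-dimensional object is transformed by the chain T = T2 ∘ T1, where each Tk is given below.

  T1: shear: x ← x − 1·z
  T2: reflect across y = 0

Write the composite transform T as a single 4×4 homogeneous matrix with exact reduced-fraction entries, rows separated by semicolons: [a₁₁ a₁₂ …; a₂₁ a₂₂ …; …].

T = [1 0 -1 0; 0 -1 0 0; 0 0 1 0; 0 0 0 1]

T1 = [1 0 -1 0; 0 1 0 0; 0 0 1 0; 0 0 0 1]
T2·T1 = [1 0 -1 0; 0 -1 0 0; 0 0 1 0; 0 0 0 1]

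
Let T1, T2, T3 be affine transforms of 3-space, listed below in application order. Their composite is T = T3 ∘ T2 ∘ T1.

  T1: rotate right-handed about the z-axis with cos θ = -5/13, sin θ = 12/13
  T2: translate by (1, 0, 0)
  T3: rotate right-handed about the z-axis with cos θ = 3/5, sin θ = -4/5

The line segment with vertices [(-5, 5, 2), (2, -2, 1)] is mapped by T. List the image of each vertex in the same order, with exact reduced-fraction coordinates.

image vertices: (-406/65, -167/65, 2), (217/65, -6/65, 1)

T1 rotate right-handed about the z-axis with cos θ = -5/13, sin θ = 12/13: (-5, 5, 2) → (-35/13, -85/13, 2); (2, -2, 1) → (14/13, 34/13, 1)
T2 translate by (1, 0, 0): (-35/13, -85/13, 2) → (-22/13, -85/13, 2); (14/13, 34/13, 1) → (27/13, 34/13, 1)
T3 rotate right-handed about the z-axis with cos θ = 3/5, sin θ = -4/5: (-22/13, -85/13, 2) → (-406/65, -167/65, 2); (27/13, 34/13, 1) → (217/65, -6/65, 1)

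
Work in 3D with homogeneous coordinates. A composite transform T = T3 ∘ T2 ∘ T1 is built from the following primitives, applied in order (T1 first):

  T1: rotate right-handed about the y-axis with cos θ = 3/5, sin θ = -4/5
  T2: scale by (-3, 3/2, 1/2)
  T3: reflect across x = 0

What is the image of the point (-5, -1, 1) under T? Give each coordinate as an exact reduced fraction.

T(p) = (-57/5, -3/2, -17/10)

T1 rotate right-handed about the y-axis with cos θ = 3/5, sin θ = -4/5: (-5, -1, 1) → (-19/5, -1, -17/5)
T2 scale by (-3, 3/2, 1/2): (-19/5, -1, -17/5) → (57/5, -3/2, -17/10)
T3 reflect across x = 0: (57/5, -3/2, -17/10) → (-57/5, -3/2, -17/10)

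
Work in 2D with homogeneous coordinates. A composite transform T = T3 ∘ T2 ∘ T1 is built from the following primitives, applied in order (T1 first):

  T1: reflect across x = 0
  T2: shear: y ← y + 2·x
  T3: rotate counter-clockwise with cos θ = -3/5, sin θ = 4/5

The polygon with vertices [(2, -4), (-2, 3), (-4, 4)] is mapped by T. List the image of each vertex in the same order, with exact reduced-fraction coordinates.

image vertices: (38/5, 16/5), (-34/5, -13/5), (-12, -4)

T1 reflect across x = 0: (2, -4) → (-2, -4); (-2, 3) → (2, 3); (-4, 4) → (4, 4)
T2 shear: y ← y + 2·x: (-2, -4) → (-2, -8); (2, 3) → (2, 7); (4, 4) → (4, 12)
T3 rotate counter-clockwise with cos θ = -3/5, sin θ = 4/5: (-2, -8) → (38/5, 16/5); (2, 7) → (-34/5, -13/5); (4, 12) → (-12, -4)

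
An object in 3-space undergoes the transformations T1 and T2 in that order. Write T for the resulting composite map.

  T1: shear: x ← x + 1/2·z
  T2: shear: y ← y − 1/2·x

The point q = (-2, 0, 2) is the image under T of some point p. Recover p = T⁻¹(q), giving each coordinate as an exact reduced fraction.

T1 = [1 0 1/2 0; 0 1 0 0; 0 0 1 0; 0 0 0 1]
T2·T1 = [1 0 1/2 0; -1/2 1 -1/4 0; 0 0 1 0; 0 0 0 1]
det M = 1; M⁻¹ = [1 0 -1/2 0; 1/2 1 0 0; 0 0 1 0; 0 0 0 1]
M⁻¹ · (-2, 0, 2)ᵀ = (-3, -1, 2)ᵀ

p = (-3, -1, 2)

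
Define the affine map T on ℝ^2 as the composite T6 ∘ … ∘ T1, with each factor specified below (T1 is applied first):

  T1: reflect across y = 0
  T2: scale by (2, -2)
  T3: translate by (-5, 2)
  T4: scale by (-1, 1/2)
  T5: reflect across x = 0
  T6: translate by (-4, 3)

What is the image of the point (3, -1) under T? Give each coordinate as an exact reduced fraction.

T1 reflect across y = 0: (3, -1) → (3, 1)
T2 scale by (2, -2): (3, 1) → (6, -2)
T3 translate by (-5, 2): (6, -2) → (1, 0)
T4 scale by (-1, 1/2): (1, 0) → (-1, 0)
T5 reflect across x = 0: (-1, 0) → (1, 0)
T6 translate by (-4, 3): (1, 0) → (-3, 3)

T(p) = (-3, 3)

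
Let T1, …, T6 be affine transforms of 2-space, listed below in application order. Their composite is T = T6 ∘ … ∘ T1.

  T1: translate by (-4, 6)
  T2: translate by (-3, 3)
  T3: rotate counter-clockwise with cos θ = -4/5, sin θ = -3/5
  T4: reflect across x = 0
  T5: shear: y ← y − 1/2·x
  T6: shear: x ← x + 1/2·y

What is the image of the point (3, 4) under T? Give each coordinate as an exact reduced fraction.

T1 translate by (-4, 6): (3, 4) → (-1, 10)
T2 translate by (-3, 3): (-1, 10) → (-4, 13)
T3 rotate counter-clockwise with cos θ = -4/5, sin θ = -3/5: (-4, 13) → (11, -8)
T4 reflect across x = 0: (11, -8) → (-11, -8)
T5 shear: y ← y − 1/2·x: (-11, -8) → (-11, -5/2)
T6 shear: x ← x + 1/2·y: (-11, -5/2) → (-49/4, -5/2)

T(p) = (-49/4, -5/2)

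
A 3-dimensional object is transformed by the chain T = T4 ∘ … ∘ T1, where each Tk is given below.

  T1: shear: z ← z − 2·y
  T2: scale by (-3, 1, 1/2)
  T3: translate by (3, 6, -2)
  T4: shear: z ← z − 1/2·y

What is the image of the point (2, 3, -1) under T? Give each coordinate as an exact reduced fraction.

T1 shear: z ← z − 2·y: (2, 3, -1) → (2, 3, -7)
T2 scale by (-3, 1, 1/2): (2, 3, -7) → (-6, 3, -7/2)
T3 translate by (3, 6, -2): (-6, 3, -7/2) → (-3, 9, -11/2)
T4 shear: z ← z − 1/2·y: (-3, 9, -11/2) → (-3, 9, -10)

T(p) = (-3, 9, -10)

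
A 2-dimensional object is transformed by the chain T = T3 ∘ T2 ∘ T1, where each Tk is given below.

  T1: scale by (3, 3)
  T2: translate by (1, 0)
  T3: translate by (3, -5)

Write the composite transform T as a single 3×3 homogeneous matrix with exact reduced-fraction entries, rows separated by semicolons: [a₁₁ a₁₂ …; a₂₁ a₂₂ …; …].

T = [3 0 4; 0 3 -5; 0 0 1]

T1 = [3 0 0; 0 3 0; 0 0 1]
T2·T1 = [3 0 1; 0 3 0; 0 0 1]
T3·…·T1 = [3 0 4; 0 3 -5; 0 0 1]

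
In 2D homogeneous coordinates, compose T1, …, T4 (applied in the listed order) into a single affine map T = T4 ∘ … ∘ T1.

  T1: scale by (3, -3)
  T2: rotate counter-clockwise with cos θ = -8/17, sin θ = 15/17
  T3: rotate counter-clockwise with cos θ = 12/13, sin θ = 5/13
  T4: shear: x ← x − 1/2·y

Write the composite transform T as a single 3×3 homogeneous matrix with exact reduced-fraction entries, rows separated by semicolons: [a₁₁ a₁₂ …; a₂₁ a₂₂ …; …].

T = [-723/221 327/442 0; 420/221 513/221 0; 0 0 1]

T1 = [3 0 0; 0 -3 0; 0 0 1]
T2·T1 = [-24/17 45/17 0; 45/17 24/17 0; 0 0 1]
T3·…·T1 = [-513/221 420/221 0; 420/221 513/221 0; 0 0 1]
T4·…·T1 = [-723/221 327/442 0; 420/221 513/221 0; 0 0 1]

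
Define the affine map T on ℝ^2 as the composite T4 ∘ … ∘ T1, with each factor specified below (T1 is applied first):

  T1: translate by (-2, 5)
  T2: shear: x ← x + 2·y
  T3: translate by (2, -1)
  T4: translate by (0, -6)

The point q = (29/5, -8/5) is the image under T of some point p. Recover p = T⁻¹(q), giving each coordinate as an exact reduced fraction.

p = (-5, 2/5)

T1 = [1 0 -2; 0 1 5; 0 0 1]
T2·T1 = [1 2 8; 0 1 5; 0 0 1]
T3·…·T1 = [1 2 10; 0 1 4; 0 0 1]
T4·…·T1 = [1 2 10; 0 1 -2; 0 0 1]
det M = 1; M⁻¹ = [1 -2 -14; 0 1 2; 0 0 1]
M⁻¹ · (29/5, -8/5)ᵀ = (-5, 2/5)ᵀ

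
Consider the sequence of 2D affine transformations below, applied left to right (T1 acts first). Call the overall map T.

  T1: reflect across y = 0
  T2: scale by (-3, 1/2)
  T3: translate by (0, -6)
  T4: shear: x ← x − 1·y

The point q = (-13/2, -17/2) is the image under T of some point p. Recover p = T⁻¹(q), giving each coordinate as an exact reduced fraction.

p = (5, 5)

T1 = [1 0 0; 0 -1 0; 0 0 1]
T2·T1 = [-3 0 0; 0 -1/2 0; 0 0 1]
T3·…·T1 = [-3 0 0; 0 -1/2 -6; 0 0 1]
T4·…·T1 = [-3 1/2 6; 0 -1/2 -6; 0 0 1]
det M = 3/2; M⁻¹ = [-1/3 -1/3 0; 0 -2 -12; 0 0 1]
M⁻¹ · (-13/2, -17/2)ᵀ = (5, 5)ᵀ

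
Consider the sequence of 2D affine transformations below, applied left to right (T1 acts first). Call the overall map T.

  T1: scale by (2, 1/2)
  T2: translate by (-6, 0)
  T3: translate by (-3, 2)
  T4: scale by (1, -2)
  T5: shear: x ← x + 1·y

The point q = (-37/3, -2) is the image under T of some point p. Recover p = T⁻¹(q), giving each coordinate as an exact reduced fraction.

p = (-2/3, -2)

T1 = [2 0 0; 0 1/2 0; 0 0 1]
T2·T1 = [2 0 -6; 0 1/2 0; 0 0 1]
T3·…·T1 = [2 0 -9; 0 1/2 2; 0 0 1]
T4·…·T1 = [2 0 -9; 0 -1 -4; 0 0 1]
T5·…·T1 = [2 -1 -13; 0 -1 -4; 0 0 1]
det M = -2; M⁻¹ = [1/2 -1/2 9/2; 0 -1 -4; 0 0 1]
M⁻¹ · (-37/3, -2)ᵀ = (-2/3, -2)ᵀ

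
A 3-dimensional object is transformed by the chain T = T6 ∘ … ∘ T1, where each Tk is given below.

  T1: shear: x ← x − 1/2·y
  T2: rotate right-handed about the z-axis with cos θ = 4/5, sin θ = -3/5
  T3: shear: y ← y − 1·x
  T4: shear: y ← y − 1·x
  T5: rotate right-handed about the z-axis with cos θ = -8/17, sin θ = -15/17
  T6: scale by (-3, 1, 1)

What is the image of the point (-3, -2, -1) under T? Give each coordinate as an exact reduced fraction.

T1 shear: x ← x − 1/2·y: (-3, -2, -1) → (-2, -2, -1)
T2 rotate right-handed about the z-axis with cos θ = 4/5, sin θ = -3/5: (-2, -2, -1) → (-14/5, -2/5, -1)
T3 shear: y ← y − 1·x: (-14/5, -2/5, -1) → (-14/5, 12/5, -1)
T4 shear: y ← y − 1·x: (-14/5, 12/5, -1) → (-14/5, 26/5, -1)
T5 rotate right-handed about the z-axis with cos θ = -8/17, sin θ = -15/17: (-14/5, 26/5, -1) → (502/85, 2/85, -1)
T6 scale by (-3, 1, 1): (502/85, 2/85, -1) → (-1506/85, 2/85, -1)

T(p) = (-1506/85, 2/85, -1)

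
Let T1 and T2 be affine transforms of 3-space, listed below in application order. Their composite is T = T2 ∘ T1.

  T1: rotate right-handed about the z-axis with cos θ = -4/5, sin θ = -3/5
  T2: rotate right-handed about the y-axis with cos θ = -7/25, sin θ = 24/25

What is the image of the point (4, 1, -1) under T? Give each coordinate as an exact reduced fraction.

T1 rotate right-handed about the z-axis with cos θ = -4/5, sin θ = -3/5: (4, 1, -1) → (-13/5, -16/5, -1)
T2 rotate right-handed about the y-axis with cos θ = -7/25, sin θ = 24/25: (-13/5, -16/5, -1) → (-29/125, -16/5, 347/125)

T(p) = (-29/125, -16/5, 347/125)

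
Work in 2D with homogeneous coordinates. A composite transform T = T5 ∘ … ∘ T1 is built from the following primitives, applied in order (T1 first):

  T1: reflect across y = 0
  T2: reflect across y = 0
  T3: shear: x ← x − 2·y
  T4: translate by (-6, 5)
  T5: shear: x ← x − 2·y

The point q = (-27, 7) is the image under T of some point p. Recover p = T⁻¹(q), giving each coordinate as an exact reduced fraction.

p = (-3, 2)

T1 = [1 0 0; 0 -1 0; 0 0 1]
T2·T1 = [1 0 0; 0 1 0; 0 0 1]
T3·…·T1 = [1 -2 0; 0 1 0; 0 0 1]
T4·…·T1 = [1 -2 -6; 0 1 5; 0 0 1]
T5·…·T1 = [1 -4 -16; 0 1 5; 0 0 1]
det M = 1; M⁻¹ = [1 4 -4; 0 1 -5; 0 0 1]
M⁻¹ · (-27, 7)ᵀ = (-3, 2)ᵀ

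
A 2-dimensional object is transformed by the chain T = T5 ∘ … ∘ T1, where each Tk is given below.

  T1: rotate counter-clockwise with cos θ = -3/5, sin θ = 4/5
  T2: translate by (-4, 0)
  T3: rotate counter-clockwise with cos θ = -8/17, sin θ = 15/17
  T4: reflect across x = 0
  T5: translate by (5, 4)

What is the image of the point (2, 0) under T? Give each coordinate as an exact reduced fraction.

T1 rotate counter-clockwise with cos θ = -3/5, sin θ = 4/5: (2, 0) → (-6/5, 8/5)
T2 translate by (-4, 0): (-6/5, 8/5) → (-26/5, 8/5)
T3 rotate counter-clockwise with cos θ = -8/17, sin θ = 15/17: (-26/5, 8/5) → (88/85, -454/85)
T4 reflect across x = 0: (88/85, -454/85) → (-88/85, -454/85)
T5 translate by (5, 4): (-88/85, -454/85) → (337/85, -114/85)

T(p) = (337/85, -114/85)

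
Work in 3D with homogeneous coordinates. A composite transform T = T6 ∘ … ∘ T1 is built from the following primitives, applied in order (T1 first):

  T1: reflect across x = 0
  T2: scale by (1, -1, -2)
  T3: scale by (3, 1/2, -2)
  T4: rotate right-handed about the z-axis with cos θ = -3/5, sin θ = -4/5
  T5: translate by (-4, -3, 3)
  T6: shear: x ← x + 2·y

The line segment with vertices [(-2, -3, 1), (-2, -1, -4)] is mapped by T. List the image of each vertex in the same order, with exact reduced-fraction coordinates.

T1 reflect across x = 0: (-2, -3, 1) → (2, -3, 1); (-2, -1, -4) → (2, -1, -4)
T2 scale by (1, -1, -2): (2, -3, 1) → (2, 3, -2); (2, -1, -4) → (2, 1, 8)
T3 scale by (3, 1/2, -2): (2, 3, -2) → (6, 3/2, 4); (2, 1, 8) → (6, 1/2, -16)
T4 rotate right-handed about the z-axis with cos θ = -3/5, sin θ = -4/5: (6, 3/2, 4) → (-12/5, -57/10, 4); (6, 1/2, -16) → (-16/5, -51/10, -16)
T5 translate by (-4, -3, 3): (-12/5, -57/10, 4) → (-32/5, -87/10, 7); (-16/5, -51/10, -16) → (-36/5, -81/10, -13)
T6 shear: x ← x + 2·y: (-32/5, -87/10, 7) → (-119/5, -87/10, 7); (-36/5, -81/10, -13) → (-117/5, -81/10, -13)

image vertices: (-119/5, -87/10, 7), (-117/5, -81/10, -13)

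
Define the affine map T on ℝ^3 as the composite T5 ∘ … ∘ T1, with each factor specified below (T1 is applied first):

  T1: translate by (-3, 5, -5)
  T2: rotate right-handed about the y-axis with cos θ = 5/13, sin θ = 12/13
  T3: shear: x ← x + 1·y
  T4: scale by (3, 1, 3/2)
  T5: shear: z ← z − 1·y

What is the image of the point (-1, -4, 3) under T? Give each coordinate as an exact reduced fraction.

T(p) = (-93/13, 1, 44/13)

T1 translate by (-3, 5, -5): (-1, -4, 3) → (-4, 1, -2)
T2 rotate right-handed about the y-axis with cos θ = 5/13, sin θ = 12/13: (-4, 1, -2) → (-44/13, 1, 38/13)
T3 shear: x ← x + 1·y: (-44/13, 1, 38/13) → (-31/13, 1, 38/13)
T4 scale by (3, 1, 3/2): (-31/13, 1, 38/13) → (-93/13, 1, 57/13)
T5 shear: z ← z − 1·y: (-93/13, 1, 57/13) → (-93/13, 1, 44/13)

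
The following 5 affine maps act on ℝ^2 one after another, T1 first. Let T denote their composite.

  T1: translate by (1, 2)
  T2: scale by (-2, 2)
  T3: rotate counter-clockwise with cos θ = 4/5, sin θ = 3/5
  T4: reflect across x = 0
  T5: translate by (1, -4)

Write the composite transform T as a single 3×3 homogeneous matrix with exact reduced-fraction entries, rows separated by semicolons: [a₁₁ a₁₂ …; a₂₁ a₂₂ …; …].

T1 = [1 0 1; 0 1 2; 0 0 1]
T2·T1 = [-2 0 -2; 0 2 4; 0 0 1]
T3·…·T1 = [-8/5 -6/5 -4; -6/5 8/5 2; 0 0 1]
T4·…·T1 = [8/5 6/5 4; -6/5 8/5 2; 0 0 1]
T5·…·T1 = [8/5 6/5 5; -6/5 8/5 -2; 0 0 1]

T = [8/5 6/5 5; -6/5 8/5 -2; 0 0 1]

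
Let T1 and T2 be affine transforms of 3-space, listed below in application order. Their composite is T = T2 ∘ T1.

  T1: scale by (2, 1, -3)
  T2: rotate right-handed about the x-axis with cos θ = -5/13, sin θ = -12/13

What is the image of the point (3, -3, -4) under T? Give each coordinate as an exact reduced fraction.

T(p) = (6, 159/13, -24/13)

T1 scale by (2, 1, -3): (3, -3, -4) → (6, -3, 12)
T2 rotate right-handed about the x-axis with cos θ = -5/13, sin θ = -12/13: (6, -3, 12) → (6, 159/13, -24/13)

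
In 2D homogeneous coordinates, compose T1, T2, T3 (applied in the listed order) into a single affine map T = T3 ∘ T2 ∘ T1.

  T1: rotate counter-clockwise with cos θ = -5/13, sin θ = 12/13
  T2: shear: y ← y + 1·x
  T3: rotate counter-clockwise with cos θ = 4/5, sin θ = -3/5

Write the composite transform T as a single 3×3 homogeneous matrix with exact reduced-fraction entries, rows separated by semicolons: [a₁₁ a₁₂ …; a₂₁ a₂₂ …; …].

T = [1/65 -99/65 0; 43/65 -32/65 0; 0 0 1]

T1 = [-5/13 -12/13 0; 12/13 -5/13 0; 0 0 1]
T2·T1 = [-5/13 -12/13 0; 7/13 -17/13 0; 0 0 1]
T3·…·T1 = [1/65 -99/65 0; 43/65 -32/65 0; 0 0 1]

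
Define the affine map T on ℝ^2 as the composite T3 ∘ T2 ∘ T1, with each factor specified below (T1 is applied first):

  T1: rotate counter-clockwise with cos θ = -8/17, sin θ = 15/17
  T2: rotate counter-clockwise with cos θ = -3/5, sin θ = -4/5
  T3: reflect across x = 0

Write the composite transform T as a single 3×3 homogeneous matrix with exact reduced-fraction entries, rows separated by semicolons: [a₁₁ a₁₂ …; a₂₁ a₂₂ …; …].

T = [-84/85 -13/85 0; -13/85 84/85 0; 0 0 1]

T1 = [-8/17 -15/17 0; 15/17 -8/17 0; 0 0 1]
T2·T1 = [84/85 13/85 0; -13/85 84/85 0; 0 0 1]
T3·…·T1 = [-84/85 -13/85 0; -13/85 84/85 0; 0 0 1]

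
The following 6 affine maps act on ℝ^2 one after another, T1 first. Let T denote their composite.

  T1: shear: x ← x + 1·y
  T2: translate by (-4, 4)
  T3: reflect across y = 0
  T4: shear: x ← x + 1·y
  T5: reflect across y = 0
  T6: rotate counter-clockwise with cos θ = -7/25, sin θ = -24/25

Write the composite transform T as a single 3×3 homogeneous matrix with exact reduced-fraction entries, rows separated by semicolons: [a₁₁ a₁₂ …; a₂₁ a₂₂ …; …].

T = [-7/25 24/25 152/25; -24/25 -7/25 164/25; 0 0 1]

T1 = [1 1 0; 0 1 0; 0 0 1]
T2·T1 = [1 1 -4; 0 1 4; 0 0 1]
T3·…·T1 = [1 1 -4; 0 -1 -4; 0 0 1]
T4·…·T1 = [1 0 -8; 0 -1 -4; 0 0 1]
T5·…·T1 = [1 0 -8; 0 1 4; 0 0 1]
T6·…·T1 = [-7/25 24/25 152/25; -24/25 -7/25 164/25; 0 0 1]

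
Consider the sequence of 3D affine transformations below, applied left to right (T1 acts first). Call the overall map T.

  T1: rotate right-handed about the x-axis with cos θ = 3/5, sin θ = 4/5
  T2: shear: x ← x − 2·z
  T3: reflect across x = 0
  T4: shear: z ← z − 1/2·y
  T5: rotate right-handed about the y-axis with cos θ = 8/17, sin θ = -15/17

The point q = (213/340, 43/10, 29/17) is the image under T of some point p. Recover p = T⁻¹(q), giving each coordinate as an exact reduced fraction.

p = (3, 9/2, -2)

T1 = [1 0 0 0; 0 3/5 -4/5 0; 0 4/5 3/5 0; 0 0 0 1]
T2·T1 = [1 -8/5 -6/5 0; 0 3/5 -4/5 0; 0 4/5 3/5 0; 0 0 0 1]
T3·…·T1 = [-1 8/5 6/5 0; 0 3/5 -4/5 0; 0 4/5 3/5 0; 0 0 0 1]
T4·…·T1 = [-1 8/5 6/5 0; 0 3/5 -4/5 0; 0 1/2 1 0; 0 0 0 1]
T5·…·T1 = [-8/17 53/170 -27/85 0; 0 3/5 -4/5 0; -15/17 28/17 26/17 0; 0 0 0 1]
det M = -1; M⁻¹ = [-38/17 1 1/17 0; -12/17 1 32/85 0; -9/17 -1/2 24/85 0; 0 0 0 1]
M⁻¹ · (213/340, 43/10, 29/17)ᵀ = (3, 9/2, -2)ᵀ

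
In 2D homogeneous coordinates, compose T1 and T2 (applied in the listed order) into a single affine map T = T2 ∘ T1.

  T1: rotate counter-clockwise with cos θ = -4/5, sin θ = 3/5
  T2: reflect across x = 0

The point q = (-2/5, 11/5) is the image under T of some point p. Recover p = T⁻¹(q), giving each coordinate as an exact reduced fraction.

T1 = [-4/5 -3/5 0; 3/5 -4/5 0; 0 0 1]
T2·T1 = [4/5 3/5 0; 3/5 -4/5 0; 0 0 1]
det M = -1; M⁻¹ = [4/5 3/5 0; 3/5 -4/5 0; 0 0 1]
M⁻¹ · (-2/5, 11/5)ᵀ = (1, -2)ᵀ

p = (1, -2)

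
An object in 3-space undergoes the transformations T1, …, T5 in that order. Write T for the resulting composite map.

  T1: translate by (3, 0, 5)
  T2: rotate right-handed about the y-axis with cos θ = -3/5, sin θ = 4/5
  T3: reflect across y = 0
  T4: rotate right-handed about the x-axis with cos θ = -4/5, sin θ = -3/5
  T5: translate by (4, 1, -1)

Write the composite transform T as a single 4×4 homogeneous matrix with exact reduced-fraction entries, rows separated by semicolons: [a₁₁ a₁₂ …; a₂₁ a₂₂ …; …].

T1 = [1 0 0 3; 0 1 0 0; 0 0 1 5; 0 0 0 1]
T2·T1 = [-3/5 0 4/5 11/5; 0 1 0 0; -4/5 0 -3/5 -27/5; 0 0 0 1]
T3·…·T1 = [-3/5 0 4/5 11/5; 0 -1 0 0; -4/5 0 -3/5 -27/5; 0 0 0 1]
T4·…·T1 = [-3/5 0 4/5 11/5; -12/25 4/5 -9/25 -81/25; 16/25 3/5 12/25 108/25; 0 0 0 1]
T5·…·T1 = [-3/5 0 4/5 31/5; -12/25 4/5 -9/25 -56/25; 16/25 3/5 12/25 83/25; 0 0 0 1]

T = [-3/5 0 4/5 31/5; -12/25 4/5 -9/25 -56/25; 16/25 3/5 12/25 83/25; 0 0 0 1]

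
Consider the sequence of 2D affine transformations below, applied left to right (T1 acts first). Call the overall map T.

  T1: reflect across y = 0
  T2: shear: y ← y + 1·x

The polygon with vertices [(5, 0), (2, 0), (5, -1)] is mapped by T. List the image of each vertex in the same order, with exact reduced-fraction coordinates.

image vertices: (5, 5), (2, 2), (5, 6)

T1 reflect across y = 0: (5, 0) → (5, 0); (2, 0) → (2, 0); (5, -1) → (5, 1)
T2 shear: y ← y + 1·x: (5, 0) → (5, 5); (2, 0) → (2, 2); (5, 1) → (5, 6)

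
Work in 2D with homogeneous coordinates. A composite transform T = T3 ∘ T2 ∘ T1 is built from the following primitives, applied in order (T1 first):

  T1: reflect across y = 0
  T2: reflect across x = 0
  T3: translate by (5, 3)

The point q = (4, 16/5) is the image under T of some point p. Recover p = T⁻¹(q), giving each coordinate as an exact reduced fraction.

T1 = [1 0 0; 0 -1 0; 0 0 1]
T2·T1 = [-1 0 0; 0 -1 0; 0 0 1]
T3·…·T1 = [-1 0 5; 0 -1 3; 0 0 1]
det M = 1; M⁻¹ = [-1 0 5; 0 -1 3; 0 0 1]
M⁻¹ · (4, 16/5)ᵀ = (1, -1/5)ᵀ

p = (1, -1/5)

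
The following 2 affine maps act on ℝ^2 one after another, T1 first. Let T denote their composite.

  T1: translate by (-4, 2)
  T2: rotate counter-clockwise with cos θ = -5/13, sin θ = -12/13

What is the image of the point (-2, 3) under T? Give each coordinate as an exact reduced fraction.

T(p) = (90/13, 47/13)

T1 translate by (-4, 2): (-2, 3) → (-6, 5)
T2 rotate counter-clockwise with cos θ = -5/13, sin θ = -12/13: (-6, 5) → (90/13, 47/13)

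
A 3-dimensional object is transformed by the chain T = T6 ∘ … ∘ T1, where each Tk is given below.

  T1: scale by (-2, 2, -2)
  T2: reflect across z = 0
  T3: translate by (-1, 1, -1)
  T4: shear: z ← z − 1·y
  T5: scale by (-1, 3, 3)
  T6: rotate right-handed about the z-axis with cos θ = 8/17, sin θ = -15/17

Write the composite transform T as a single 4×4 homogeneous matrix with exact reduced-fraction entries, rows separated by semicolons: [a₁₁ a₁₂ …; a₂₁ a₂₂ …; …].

T1 = [-2 0 0 0; 0 2 0 0; 0 0 -2 0; 0 0 0 1]
T2·T1 = [-2 0 0 0; 0 2 0 0; 0 0 2 0; 0 0 0 1]
T3·…·T1 = [-2 0 0 -1; 0 2 0 1; 0 0 2 -1; 0 0 0 1]
T4·…·T1 = [-2 0 0 -1; 0 2 0 1; 0 -2 2 -2; 0 0 0 1]
T5·…·T1 = [2 0 0 1; 0 6 0 3; 0 -6 6 -6; 0 0 0 1]
T6·…·T1 = [16/17 90/17 0 53/17; -30/17 48/17 0 9/17; 0 -6 6 -6; 0 0 0 1]

T = [16/17 90/17 0 53/17; -30/17 48/17 0 9/17; 0 -6 6 -6; 0 0 0 1]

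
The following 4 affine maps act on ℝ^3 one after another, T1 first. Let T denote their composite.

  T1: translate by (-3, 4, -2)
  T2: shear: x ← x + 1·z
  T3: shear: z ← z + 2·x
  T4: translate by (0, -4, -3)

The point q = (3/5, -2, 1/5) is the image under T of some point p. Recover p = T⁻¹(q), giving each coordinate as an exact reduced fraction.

p = (8/5, -2, 4)

T1 = [1 0 0 -3; 0 1 0 4; 0 0 1 -2; 0 0 0 1]
T2·T1 = [1 0 1 -5; 0 1 0 4; 0 0 1 -2; 0 0 0 1]
T3·…·T1 = [1 0 1 -5; 0 1 0 4; 2 0 3 -12; 0 0 0 1]
T4·…·T1 = [1 0 1 -5; 0 1 0 0; 2 0 3 -15; 0 0 0 1]
det M = 1; M⁻¹ = [3 0 -1 0; 0 1 0 0; -2 0 1 5; 0 0 0 1]
M⁻¹ · (3/5, -2, 1/5)ᵀ = (8/5, -2, 4)ᵀ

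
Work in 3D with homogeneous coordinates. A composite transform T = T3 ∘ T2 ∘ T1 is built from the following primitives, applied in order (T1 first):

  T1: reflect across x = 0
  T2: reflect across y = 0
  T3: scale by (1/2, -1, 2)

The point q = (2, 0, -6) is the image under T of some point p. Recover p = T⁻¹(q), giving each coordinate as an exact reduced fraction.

T1 = [-1 0 0 0; 0 1 0 0; 0 0 1 0; 0 0 0 1]
T2·T1 = [-1 0 0 0; 0 -1 0 0; 0 0 1 0; 0 0 0 1]
T3·…·T1 = [-1/2 0 0 0; 0 1 0 0; 0 0 2 0; 0 0 0 1]
det M = -1; M⁻¹ = [-2 0 0 0; 0 1 0 0; 0 0 1/2 0; 0 0 0 1]
M⁻¹ · (2, 0, -6)ᵀ = (-4, 0, -3)ᵀ

p = (-4, 0, -3)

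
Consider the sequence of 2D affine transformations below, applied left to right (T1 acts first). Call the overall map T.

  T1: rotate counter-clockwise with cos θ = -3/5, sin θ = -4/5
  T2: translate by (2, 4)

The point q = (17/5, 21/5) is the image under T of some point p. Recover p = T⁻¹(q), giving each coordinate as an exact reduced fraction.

p = (-1, 1)

T1 = [-3/5 4/5 0; -4/5 -3/5 0; 0 0 1]
T2·T1 = [-3/5 4/5 2; -4/5 -3/5 4; 0 0 1]
det M = 1; M⁻¹ = [-3/5 -4/5 22/5; 4/5 -3/5 4/5; 0 0 1]
M⁻¹ · (17/5, 21/5)ᵀ = (-1, 1)ᵀ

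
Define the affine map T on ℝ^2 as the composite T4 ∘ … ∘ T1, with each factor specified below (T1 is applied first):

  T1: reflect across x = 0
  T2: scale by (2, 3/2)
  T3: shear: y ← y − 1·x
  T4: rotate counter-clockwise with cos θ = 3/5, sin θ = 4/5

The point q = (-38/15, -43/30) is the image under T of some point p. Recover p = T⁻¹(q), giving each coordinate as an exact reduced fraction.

p = (4/3, -1)

T1 = [-1 0 0; 0 1 0; 0 0 1]
T2·T1 = [-2 0 0; 0 3/2 0; 0 0 1]
T3·…·T1 = [-2 0 0; 2 3/2 0; 0 0 1]
T4·…·T1 = [-14/5 -6/5 0; -2/5 9/10 0; 0 0 1]
det M = -3; M⁻¹ = [-3/10 -2/5 0; -2/15 14/15 0; 0 0 1]
M⁻¹ · (-38/15, -43/30)ᵀ = (4/3, -1)ᵀ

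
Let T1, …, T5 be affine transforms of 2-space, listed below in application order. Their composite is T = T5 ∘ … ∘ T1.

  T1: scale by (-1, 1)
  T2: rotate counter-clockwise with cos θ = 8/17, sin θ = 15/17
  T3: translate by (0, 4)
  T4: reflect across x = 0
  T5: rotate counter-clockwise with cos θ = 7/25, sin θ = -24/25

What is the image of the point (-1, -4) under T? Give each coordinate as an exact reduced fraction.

T1 scale by (-1, 1): (-1, -4) → (1, -4)
T2 rotate counter-clockwise with cos θ = 8/17, sin θ = 15/17: (1, -4) → (4, -1)
T3 translate by (0, 4): (4, -1) → (4, 3)
T4 reflect across x = 0: (4, 3) → (-4, 3)
T5 rotate counter-clockwise with cos θ = 7/25, sin θ = -24/25: (-4, 3) → (44/25, 117/25)

T(p) = (44/25, 117/25)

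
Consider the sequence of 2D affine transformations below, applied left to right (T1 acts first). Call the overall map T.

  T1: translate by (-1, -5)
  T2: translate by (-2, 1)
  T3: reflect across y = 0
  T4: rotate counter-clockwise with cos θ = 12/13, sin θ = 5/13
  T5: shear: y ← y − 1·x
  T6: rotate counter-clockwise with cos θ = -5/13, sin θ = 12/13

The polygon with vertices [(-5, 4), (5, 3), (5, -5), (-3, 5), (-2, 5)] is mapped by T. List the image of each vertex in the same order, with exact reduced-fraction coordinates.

T1 translate by (-1, -5): (-5, 4) → (-6, -1); (5, 3) → (4, -2); (5, -5) → (4, -10); (-3, 5) → (-4, 0); (-2, 5) → (-3, 0)
T2 translate by (-2, 1): (-6, -1) → (-8, 0); (4, -2) → (2, -1); (4, -10) → (2, -9); (-4, 0) → (-6, 1); (-3, 0) → (-5, 1)
T3 reflect across y = 0: (-8, 0) → (-8, 0); (2, -1) → (2, 1); (2, -9) → (2, 9); (-6, 1) → (-6, -1); (-5, 1) → (-5, -1)
T4 rotate counter-clockwise with cos θ = 12/13, sin θ = 5/13: (-8, 0) → (-96/13, -40/13); (2, 1) → (19/13, 22/13); (2, 9) → (-21/13, 118/13); (-6, -1) → (-67/13, -42/13); (-5, -1) → (-55/13, -37/13)
T5 shear: y ← y − 1·x: (-96/13, -40/13) → (-96/13, 56/13); (19/13, 22/13) → (19/13, 3/13); (-21/13, 118/13) → (-21/13, 139/13); (-67/13, -42/13) → (-67/13, 25/13); (-55/13, -37/13) → (-55/13, 18/13)
T6 rotate counter-clockwise with cos θ = -5/13, sin θ = 12/13: (-96/13, 56/13) → (-192/169, -1432/169); (19/13, 3/13) → (-131/169, 213/169); (-21/13, 139/13) → (-1563/169, -947/169); (-67/13, 25/13) → (35/169, -929/169); (-55/13, 18/13) → (59/169, -750/169)

image vertices: (-192/169, -1432/169), (-131/169, 213/169), (-1563/169, -947/169), (35/169, -929/169), (59/169, -750/169)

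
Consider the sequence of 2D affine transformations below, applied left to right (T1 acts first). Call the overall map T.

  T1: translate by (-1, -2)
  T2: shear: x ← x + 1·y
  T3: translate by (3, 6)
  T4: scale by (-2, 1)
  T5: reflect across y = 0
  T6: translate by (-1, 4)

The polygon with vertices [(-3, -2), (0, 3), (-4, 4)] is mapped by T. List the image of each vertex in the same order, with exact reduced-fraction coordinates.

image vertices: (9, 2), (-7, -3), (-1, -4)

T1 translate by (-1, -2): (-3, -2) → (-4, -4); (0, 3) → (-1, 1); (-4, 4) → (-5, 2)
T2 shear: x ← x + 1·y: (-4, -4) → (-8, -4); (-1, 1) → (0, 1); (-5, 2) → (-3, 2)
T3 translate by (3, 6): (-8, -4) → (-5, 2); (0, 1) → (3, 7); (-3, 2) → (0, 8)
T4 scale by (-2, 1): (-5, 2) → (10, 2); (3, 7) → (-6, 7); (0, 8) → (0, 8)
T5 reflect across y = 0: (10, 2) → (10, -2); (-6, 7) → (-6, -7); (0, 8) → (0, -8)
T6 translate by (-1, 4): (10, -2) → (9, 2); (-6, -7) → (-7, -3); (0, -8) → (-1, -4)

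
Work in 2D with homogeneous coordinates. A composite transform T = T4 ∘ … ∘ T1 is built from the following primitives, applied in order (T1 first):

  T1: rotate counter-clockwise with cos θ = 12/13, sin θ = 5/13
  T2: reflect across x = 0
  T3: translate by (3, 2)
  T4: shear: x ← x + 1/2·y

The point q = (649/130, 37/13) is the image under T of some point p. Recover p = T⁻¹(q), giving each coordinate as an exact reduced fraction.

T1 = [12/13 -5/13 0; 5/13 12/13 0; 0 0 1]
T2·T1 = [-12/13 5/13 0; 5/13 12/13 0; 0 0 1]
T3·…·T1 = [-12/13 5/13 3; 5/13 12/13 2; 0 0 1]
T4·…·T1 = [-19/26 11/13 4; 5/13 12/13 2; 0 0 1]
det M = -1; M⁻¹ = [-12/13 11/13 2; 5/13 19/26 -3; 0 0 1]
M⁻¹ · (649/130, 37/13)ᵀ = (-1/5, 1)ᵀ

p = (-1/5, 1)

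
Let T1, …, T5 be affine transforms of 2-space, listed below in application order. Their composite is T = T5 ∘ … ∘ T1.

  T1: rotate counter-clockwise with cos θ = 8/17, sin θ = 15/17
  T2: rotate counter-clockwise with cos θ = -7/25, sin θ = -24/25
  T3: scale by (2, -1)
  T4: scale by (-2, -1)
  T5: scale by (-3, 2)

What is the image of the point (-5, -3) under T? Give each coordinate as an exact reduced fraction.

T1 rotate counter-clockwise with cos θ = 8/17, sin θ = 15/17: (-5, -3) → (5/17, -99/17)
T2 rotate counter-clockwise with cos θ = -7/25, sin θ = -24/25: (5/17, -99/17) → (-2411/425, 573/425)
T3 scale by (2, -1): (-2411/425, 573/425) → (-4822/425, -573/425)
T4 scale by (-2, -1): (-4822/425, -573/425) → (9644/425, 573/425)
T5 scale by (-3, 2): (9644/425, 573/425) → (-28932/425, 1146/425)

T(p) = (-28932/425, 1146/425)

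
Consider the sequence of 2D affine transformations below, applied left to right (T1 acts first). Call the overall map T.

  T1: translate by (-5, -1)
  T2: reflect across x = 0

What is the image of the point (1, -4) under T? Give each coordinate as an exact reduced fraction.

T1 translate by (-5, -1): (1, -4) → (-4, -5)
T2 reflect across x = 0: (-4, -5) → (4, -5)

T(p) = (4, -5)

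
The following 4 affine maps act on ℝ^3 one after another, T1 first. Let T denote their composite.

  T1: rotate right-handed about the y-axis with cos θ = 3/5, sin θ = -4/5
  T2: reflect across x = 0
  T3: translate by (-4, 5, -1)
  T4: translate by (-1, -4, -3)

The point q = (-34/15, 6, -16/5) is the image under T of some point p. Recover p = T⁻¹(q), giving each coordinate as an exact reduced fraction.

p = (-1, 5, 8/3)

T1 = [3/5 0 -4/5 0; 0 1 0 0; 4/5 0 3/5 0; 0 0 0 1]
T2·T1 = [-3/5 0 4/5 0; 0 1 0 0; 4/5 0 3/5 0; 0 0 0 1]
T3·…·T1 = [-3/5 0 4/5 -4; 0 1 0 5; 4/5 0 3/5 -1; 0 0 0 1]
T4·…·T1 = [-3/5 0 4/5 -5; 0 1 0 1; 4/5 0 3/5 -4; 0 0 0 1]
det M = -1; M⁻¹ = [-3/5 0 4/5 1/5; 0 1 0 -1; 4/5 0 3/5 32/5; 0 0 0 1]
M⁻¹ · (-34/15, 6, -16/5)ᵀ = (-1, 5, 8/3)ᵀ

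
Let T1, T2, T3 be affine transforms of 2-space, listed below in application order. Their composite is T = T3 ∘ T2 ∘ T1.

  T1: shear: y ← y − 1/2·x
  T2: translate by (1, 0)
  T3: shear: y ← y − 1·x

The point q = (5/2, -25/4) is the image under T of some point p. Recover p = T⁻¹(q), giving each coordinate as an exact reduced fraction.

T1 = [1 0 0; -1/2 1 0; 0 0 1]
T2·T1 = [1 0 1; -1/2 1 0; 0 0 1]
T3·…·T1 = [1 0 1; -3/2 1 -1; 0 0 1]
det M = 1; M⁻¹ = [1 0 -1; 3/2 1 -1/2; 0 0 1]
M⁻¹ · (5/2, -25/4)ᵀ = (3/2, -3)ᵀ

p = (3/2, -3)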